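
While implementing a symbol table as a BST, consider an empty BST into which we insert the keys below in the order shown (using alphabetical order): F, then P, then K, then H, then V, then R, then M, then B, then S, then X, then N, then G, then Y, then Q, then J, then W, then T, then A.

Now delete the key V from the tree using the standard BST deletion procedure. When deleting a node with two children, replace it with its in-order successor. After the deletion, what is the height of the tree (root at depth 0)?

Insert F: tree is empty, so F becomes the root.
Insert P: P > F → go right. Place as right child of F.
Insert K: K > F → go right; K < P → go left. Place as left child of P.
Insert H: H > F → go right; H < P → go left; H < K → go left. Place as left child of K.
Insert V: V > F → go right; V > P → go right. Place as right child of P.
Insert R: R > F → go right; R > P → go right; R < V → go left. Place as left child of V.
Insert M: M > F → go right; M < P → go left; M > K → go right. Place as right child of K.
Insert B: B < F → go left. Place as left child of F.
Insert S: S > F → go right; S > P → go right; S < V → go left; S > R → go right. Place as right child of R.
Insert X: X > F → go right; X > P → go right; X > V → go right. Place as right child of V.
Insert N: N > F → go right; N < P → go left; N > K → go right; N > M → go right. Place as right child of M.
Insert G: G > F → go right; G < P → go left; G < K → go left; G < H → go left. Place as left child of H.
Insert Y: Y > F → go right; Y > P → go right; Y > V → go right; Y > X → go right. Place as right child of X.
Insert Q: Q > F → go right; Q > P → go right; Q < V → go left; Q < R → go left. Place as left child of R.
Insert J: J > F → go right; J < P → go left; J < K → go left; J > H → go right. Place as right child of H.
Insert W: W > F → go right; W > P → go right; W > V → go right; W < X → go left. Place as left child of X.
Insert T: T > F → go right; T > P → go right; T < V → go left; T > R → go right; T > S → go right. Place as right child of S.
Insert A: A < F → go left; A < B → go left. Place as left child of B.

Delete V (two children — replace with in-order successor).
After deletion, deepest node is T at depth 5.

5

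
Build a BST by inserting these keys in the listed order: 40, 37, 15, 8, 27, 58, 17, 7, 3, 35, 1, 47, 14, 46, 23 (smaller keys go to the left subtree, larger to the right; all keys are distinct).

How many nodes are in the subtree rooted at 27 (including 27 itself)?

Resulting structure (node: left, right):
  40: L=37, R=58
  37: L=15, R=–
  15: L=8, R=27
  8: L=7, R=14
  27: L=17, R=35
  58: L=47, R=–
  17: L=–, R=23
  7: L=3, R=–
  3: L=1, R=–
  35: L=–, R=–
  1: L=–, R=–
  47: L=46, R=–
  14: L=–, R=–
  46: L=–, R=–
  23: L=–, R=–

Subtree rooted at 27 contains: 27, 17, 23, 35 — 4 nodes.

4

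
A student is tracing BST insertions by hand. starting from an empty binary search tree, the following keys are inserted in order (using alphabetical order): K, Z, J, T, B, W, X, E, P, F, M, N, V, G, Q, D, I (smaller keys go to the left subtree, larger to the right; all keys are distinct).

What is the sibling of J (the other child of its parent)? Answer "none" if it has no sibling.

K: root
Z: right child of K (depth 1)
J: left child of K (depth 1)
T: left child of Z (depth 2)
B: left child of J (depth 2)
W: right child of T (depth 3)
X: right child of W (depth 4)
E: right child of B (depth 3)
P: left child of T (depth 3)
F: right child of E (depth 4)
M: left child of P (depth 4)
N: right child of M (depth 5)
V: left child of W (depth 4)
G: right child of F (depth 5)
Q: right child of P (depth 4)
D: left child of E (depth 4)
I: right child of G (depth 6)

J's parent is K; the other child of K is Z.

Z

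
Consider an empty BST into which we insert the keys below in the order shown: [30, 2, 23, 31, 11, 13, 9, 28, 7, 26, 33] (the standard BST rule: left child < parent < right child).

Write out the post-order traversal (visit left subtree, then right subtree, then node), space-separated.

7 9 13 11 26 28 23 2 33 31 30

Insert 30: tree is empty, so 30 becomes the root.
Insert 2: 2 < 30 → go left. Place as left child of 30.
Insert 23: 23 < 30 → go left; 23 > 2 → go right. Place as right child of 2.
Insert 31: 31 > 30 → go right. Place as right child of 30.
Insert 11: 11 < 30 → go left; 11 > 2 → go right; 11 < 23 → go left. Place as left child of 23.
Insert 13: 13 < 30 → go left; 13 > 2 → go right; 13 < 23 → go left; 13 > 11 → go right. Place as right child of 11.
Insert 9: 9 < 30 → go left; 9 > 2 → go right; 9 < 23 → go left; 9 < 11 → go left. Place as left child of 11.
Insert 28: 28 < 30 → go left; 28 > 2 → go right; 28 > 23 → go right. Place as right child of 23.
Insert 7: 7 < 30 → go left; 7 > 2 → go right; 7 < 23 → go left; 7 < 11 → go left; 7 < 9 → go left. Place as left child of 9.
Insert 26: 26 < 30 → go left; 26 > 2 → go right; 26 > 23 → go right; 26 < 28 → go left. Place as left child of 28.
Insert 33: 33 > 30 → go right; 33 > 31 → go right. Place as right child of 31.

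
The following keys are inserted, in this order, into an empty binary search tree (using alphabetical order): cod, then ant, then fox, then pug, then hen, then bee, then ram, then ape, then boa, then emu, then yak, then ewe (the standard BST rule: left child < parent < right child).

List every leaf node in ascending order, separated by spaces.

ape boa ewe hen yak

Resulting structure (node: left, right):
  cod: L=ant, R=fox
  ant: L=–, R=bee
  fox: L=emu, R=pug
  pug: L=hen, R=ram
  hen: L=–, R=–
  bee: L=ape, R=boa
  ram: L=–, R=yak
  ape: L=–, R=–
  boa: L=–, R=–
  emu: L=–, R=ewe
  yak: L=–, R=–
  ewe: L=–, R=–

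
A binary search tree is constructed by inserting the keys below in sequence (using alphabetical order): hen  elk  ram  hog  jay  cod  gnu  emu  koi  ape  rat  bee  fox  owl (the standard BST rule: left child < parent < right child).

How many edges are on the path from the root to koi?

4

hen: root
elk: left child of hen (depth 1)
ram: right child of hen (depth 1)
hog: left child of ram (depth 2)
jay: right child of hog (depth 3)
cod: left child of elk (depth 2)
gnu: right child of elk (depth 2)
emu: left child of gnu (depth 3)
koi: right child of jay (depth 4)
ape: left child of cod (depth 3)
rat: right child of ram (depth 2)
bee: right child of ape (depth 4)
fox: right child of emu (depth 4)
owl: right child of koi (depth 5)

Path to koi: hen → ram → hog → jay → koi, which is 4 edges.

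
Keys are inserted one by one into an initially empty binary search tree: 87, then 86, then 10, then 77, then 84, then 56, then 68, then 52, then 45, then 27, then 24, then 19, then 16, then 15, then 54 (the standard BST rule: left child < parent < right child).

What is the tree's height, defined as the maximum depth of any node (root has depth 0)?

11

Resulting structure (node: left, right):
  87: L=86, R=–
  86: L=10, R=–
  10: L=–, R=77
  77: L=56, R=84
  84: L=–, R=–
  56: L=52, R=68
  68: L=–, R=–
  52: L=45, R=54
  45: L=27, R=–
  27: L=24, R=–
  24: L=19, R=–
  19: L=16, R=–
  16: L=15, R=–
  15: L=–, R=–
  54: L=–, R=–

The deepest node is 15 at depth 11.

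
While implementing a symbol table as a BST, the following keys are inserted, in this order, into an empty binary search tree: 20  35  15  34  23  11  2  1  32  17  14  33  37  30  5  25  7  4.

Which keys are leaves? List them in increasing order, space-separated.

Resulting structure (node: left, right):
  20: L=15, R=35
  35: L=34, R=37
  15: L=11, R=17
  34: L=23, R=–
  23: L=–, R=32
  11: L=2, R=14
  2: L=1, R=5
  1: L=–, R=–
  32: L=30, R=33
  17: L=–, R=–
  14: L=–, R=–
  33: L=–, R=–
  37: L=–, R=–
  30: L=25, R=–
  5: L=4, R=7
  25: L=–, R=–
  7: L=–, R=–
  4: L=–, R=–

1 4 7 14 17 25 33 37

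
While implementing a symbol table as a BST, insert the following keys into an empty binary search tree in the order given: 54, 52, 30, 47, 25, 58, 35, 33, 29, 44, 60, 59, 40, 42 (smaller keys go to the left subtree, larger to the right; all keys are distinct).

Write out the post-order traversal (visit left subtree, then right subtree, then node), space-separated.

Insert 54: tree is empty, so 54 becomes the root.
Insert 52: 52 < 54 → go left. Place as left child of 54.
Insert 30: 30 < 54 → go left; 30 < 52 → go left. Place as left child of 52.
Insert 47: 47 < 54 → go left; 47 < 52 → go left; 47 > 30 → go right. Place as right child of 30.
Insert 25: 25 < 54 → go left; 25 < 52 → go left; 25 < 30 → go left. Place as left child of 30.
Insert 58: 58 > 54 → go right. Place as right child of 54.
Insert 35: 35 < 54 → go left; 35 < 52 → go left; 35 > 30 → go right; 35 < 47 → go left. Place as left child of 47.
Insert 33: 33 < 54 → go left; 33 < 52 → go left; 33 > 30 → go right; 33 < 47 → go left; 33 < 35 → go left. Place as left child of 35.
Insert 29: 29 < 54 → go left; 29 < 52 → go left; 29 < 30 → go left; 29 > 25 → go right. Place as right child of 25.
Insert 44: 44 < 54 → go left; 44 < 52 → go left; 44 > 30 → go right; 44 < 47 → go left; 44 > 35 → go right. Place as right child of 35.
Insert 60: 60 > 54 → go right; 60 > 58 → go right. Place as right child of 58.
Insert 59: 59 > 54 → go right; 59 > 58 → go right; 59 < 60 → go left. Place as left child of 60.
Insert 40: 40 < 54 → go left; 40 < 52 → go left; 40 > 30 → go right; 40 < 47 → go left; 40 > 35 → go right; 40 < 44 → go left. Place as left child of 44.
Insert 42: 42 < 54 → go left; 42 < 52 → go left; 42 > 30 → go right; 42 < 47 → go left; 42 > 35 → go right; 42 < 44 → go left; 42 > 40 → go right. Place as right child of 40.

29 25 33 42 40 44 35 47 30 52 59 60 58 54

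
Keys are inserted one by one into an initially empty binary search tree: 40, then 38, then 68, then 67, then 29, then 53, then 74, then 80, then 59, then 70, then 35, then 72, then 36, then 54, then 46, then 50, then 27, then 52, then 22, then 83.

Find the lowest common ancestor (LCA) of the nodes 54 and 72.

40: root
38: left child of 40 (depth 1)
68: right child of 40 (depth 1)
67: left child of 68 (depth 2)
29: left child of 38 (depth 2)
53: left child of 67 (depth 3)
74: right child of 68 (depth 2)
80: right child of 74 (depth 3)
59: right child of 53 (depth 4)
70: left child of 74 (depth 3)
35: right child of 29 (depth 3)
72: right child of 70 (depth 4)
36: right child of 35 (depth 4)
54: left child of 59 (depth 5)
46: left child of 53 (depth 4)
50: right child of 46 (depth 5)
27: left child of 29 (depth 3)
52: right child of 50 (depth 6)
22: left child of 27 (depth 4)
83: right child of 80 (depth 4)

Path to 54: 40 → 68 → 67 → 53 → 59 → 54
Path to 72: 40 → 68 → 74 → 70 → 72
The paths share a prefix ending at 68, then split left and right.

68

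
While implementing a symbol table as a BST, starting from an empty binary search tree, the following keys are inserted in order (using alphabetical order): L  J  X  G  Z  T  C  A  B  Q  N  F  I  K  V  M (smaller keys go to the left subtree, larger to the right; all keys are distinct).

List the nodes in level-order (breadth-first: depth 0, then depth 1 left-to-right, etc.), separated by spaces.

L J X G K T Z C I Q V A F N B M

Insert L: tree is empty, so L becomes the root.
Insert J: J < L → go left. Place as left child of L.
Insert X: X > L → go right. Place as right child of L.
Insert G: G < L → go left; G < J → go left. Place as left child of J.
Insert Z: Z > L → go right; Z > X → go right. Place as right child of X.
Insert T: T > L → go right; T < X → go left. Place as left child of X.
Insert C: C < L → go left; C < J → go left; C < G → go left. Place as left child of G.
Insert A: A < L → go left; A < J → go left; A < G → go left; A < C → go left. Place as left child of C.
Insert B: B < L → go left; B < J → go left; B < G → go left; B < C → go left; B > A → go right. Place as right child of A.
Insert Q: Q > L → go right; Q < X → go left; Q < T → go left. Place as left child of T.
Insert N: N > L → go right; N < X → go left; N < T → go left; N < Q → go left. Place as left child of Q.
Insert F: F < L → go left; F < J → go left; F < G → go left; F > C → go right. Place as right child of C.
Insert I: I < L → go left; I < J → go left; I > G → go right. Place as right child of G.
Insert K: K < L → go left; K > J → go right. Place as right child of J.
Insert V: V > L → go right; V < X → go left; V > T → go right. Place as right child of T.
Insert M: M > L → go right; M < X → go left; M < T → go left; M < Q → go left; M < N → go left. Place as left child of N.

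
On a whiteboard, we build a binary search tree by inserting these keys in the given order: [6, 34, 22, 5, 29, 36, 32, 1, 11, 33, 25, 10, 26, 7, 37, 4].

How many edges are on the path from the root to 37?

3

6: root
34: right child of 6 (depth 1)
22: left child of 34 (depth 2)
5: left child of 6 (depth 1)
29: right child of 22 (depth 3)
36: right child of 34 (depth 2)
32: right child of 29 (depth 4)
1: left child of 5 (depth 2)
11: left child of 22 (depth 3)
33: right child of 32 (depth 5)
25: left child of 29 (depth 4)
10: left child of 11 (depth 4)
26: right child of 25 (depth 5)
7: left child of 10 (depth 5)
37: right child of 36 (depth 3)
4: right child of 1 (depth 3)

Path to 37: 6 → 34 → 36 → 37, which is 3 edges.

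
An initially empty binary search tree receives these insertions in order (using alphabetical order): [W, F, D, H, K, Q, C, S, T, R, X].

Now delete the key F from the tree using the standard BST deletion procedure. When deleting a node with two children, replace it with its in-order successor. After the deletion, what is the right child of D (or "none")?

none

W: root
F: left child of W (depth 1)
D: left child of F (depth 2)
H: right child of F (depth 2)
K: right child of H (depth 3)
Q: right child of K (depth 4)
C: left child of D (depth 3)
S: right child of Q (depth 5)
T: right child of S (depth 6)
R: left child of S (depth 6)
X: right child of W (depth 1)

Delete F (two children — replace with in-order successor).
After deletion, D's right child: none.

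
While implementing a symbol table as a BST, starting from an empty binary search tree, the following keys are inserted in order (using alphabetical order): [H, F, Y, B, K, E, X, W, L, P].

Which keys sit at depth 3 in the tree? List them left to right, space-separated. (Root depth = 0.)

Resulting structure (node: left, right):
  H: L=F, R=Y
  F: L=B, R=–
  Y: L=K, R=–
  B: L=–, R=E
  K: L=–, R=X
  E: L=–, R=–
  X: L=W, R=–
  W: L=L, R=–
  L: L=–, R=P
  P: L=–, R=–

E X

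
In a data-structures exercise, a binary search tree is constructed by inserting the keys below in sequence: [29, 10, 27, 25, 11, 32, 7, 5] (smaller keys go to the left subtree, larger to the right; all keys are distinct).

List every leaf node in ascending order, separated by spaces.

5 11 32

Resulting structure (node: left, right):
  29: L=10, R=32
  10: L=7, R=27
  27: L=25, R=–
  25: L=11, R=–
  11: L=–, R=–
  32: L=–, R=–
  7: L=5, R=–
  5: L=–, R=–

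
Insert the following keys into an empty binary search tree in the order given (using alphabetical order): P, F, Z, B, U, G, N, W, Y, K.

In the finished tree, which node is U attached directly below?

Resulting structure (node: left, right):
  P: L=F, R=Z
  F: L=B, R=G
  Z: L=U, R=–
  B: L=–, R=–
  U: L=–, R=W
  G: L=–, R=N
  N: L=K, R=–
  W: L=–, R=Y
  Y: L=–, R=–
  K: L=–, R=–

Z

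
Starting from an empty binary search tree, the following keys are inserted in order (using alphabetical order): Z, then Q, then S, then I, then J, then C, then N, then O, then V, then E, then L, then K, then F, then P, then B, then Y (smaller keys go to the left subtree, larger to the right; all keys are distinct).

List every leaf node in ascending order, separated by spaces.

Insert Z: tree is empty, so Z becomes the root.
Insert Q: Q < Z → go left. Place as left child of Z.
Insert S: S < Z → go left; S > Q → go right. Place as right child of Q.
Insert I: I < Z → go left; I < Q → go left. Place as left child of Q.
Insert J: J < Z → go left; J < Q → go left; J > I → go right. Place as right child of I.
Insert C: C < Z → go left; C < Q → go left; C < I → go left. Place as left child of I.
Insert N: N < Z → go left; N < Q → go left; N > I → go right; N > J → go right. Place as right child of J.
Insert O: O < Z → go left; O < Q → go left; O > I → go right; O > J → go right; O > N → go right. Place as right child of N.
Insert V: V < Z → go left; V > Q → go right; V > S → go right. Place as right child of S.
Insert E: E < Z → go left; E < Q → go left; E < I → go left; E > C → go right. Place as right child of C.
Insert L: L < Z → go left; L < Q → go left; L > I → go right; L > J → go right; L < N → go left. Place as left child of N.
Insert K: K < Z → go left; K < Q → go left; K > I → go right; K > J → go right; K < N → go left; K < L → go left. Place as left child of L.
Insert F: F < Z → go left; F < Q → go left; F < I → go left; F > C → go right; F > E → go right. Place as right child of E.
Insert P: P < Z → go left; P < Q → go left; P > I → go right; P > J → go right; P > N → go right; P > O → go right. Place as right child of O.
Insert B: B < Z → go left; B < Q → go left; B < I → go left; B < C → go left. Place as left child of C.
Insert Y: Y < Z → go left; Y > Q → go right; Y > S → go right; Y > V → go right. Place as right child of V.

B F K P Y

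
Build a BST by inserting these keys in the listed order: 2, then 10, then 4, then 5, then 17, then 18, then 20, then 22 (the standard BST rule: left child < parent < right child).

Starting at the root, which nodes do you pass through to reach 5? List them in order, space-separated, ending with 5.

Insert 2: tree is empty, so 2 becomes the root.
Insert 10: 10 > 2 → go right. Place as right child of 2.
Insert 4: 4 > 2 → go right; 4 < 10 → go left. Place as left child of 10.
Insert 5: 5 > 2 → go right; 5 < 10 → go left; 5 > 4 → go right. Place as right child of 4.
Insert 17: 17 > 2 → go right; 17 > 10 → go right. Place as right child of 10.
Insert 18: 18 > 2 → go right; 18 > 10 → go right; 18 > 17 → go right. Place as right child of 17.
Insert 20: 20 > 2 → go right; 20 > 10 → go right; 20 > 17 → go right; 20 > 18 → go right. Place as right child of 18.
Insert 22: 22 > 2 → go right; 22 > 10 → go right; 22 > 17 → go right; 22 > 18 → go right; 22 > 20 → go right. Place as right child of 20.

2 10 4 5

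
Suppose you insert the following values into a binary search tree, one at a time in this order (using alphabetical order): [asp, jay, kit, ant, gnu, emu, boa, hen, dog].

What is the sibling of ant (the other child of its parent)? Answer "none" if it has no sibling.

Insert asp: tree is empty, so asp becomes the root.
Insert jay: jay > asp → go right. Place as right child of asp.
Insert kit: kit > asp → go right; kit > jay → go right. Place as right child of jay.
Insert ant: ant < asp → go left. Place as left child of asp.
Insert gnu: gnu > asp → go right; gnu < jay → go left. Place as left child of jay.
Insert emu: emu > asp → go right; emu < jay → go left; emu < gnu → go left. Place as left child of gnu.
Insert boa: boa > asp → go right; boa < jay → go left; boa < gnu → go left; boa < emu → go left. Place as left child of emu.
Insert hen: hen > asp → go right; hen < jay → go left; hen > gnu → go right. Place as right child of gnu.
Insert dog: dog > asp → go right; dog < jay → go left; dog < gnu → go left; dog < emu → go left; dog > boa → go right. Place as right child of boa.

ant's parent is asp; the other child of asp is jay.

jay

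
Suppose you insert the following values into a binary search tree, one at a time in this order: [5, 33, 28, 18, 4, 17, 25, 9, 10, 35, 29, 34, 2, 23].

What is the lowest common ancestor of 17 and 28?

Insert 5: tree is empty, so 5 becomes the root.
Insert 33: 33 > 5 → go right. Place as right child of 5.
Insert 28: 28 > 5 → go right; 28 < 33 → go left. Place as left child of 33.
Insert 18: 18 > 5 → go right; 18 < 33 → go left; 18 < 28 → go left. Place as left child of 28.
Insert 4: 4 < 5 → go left. Place as left child of 5.
Insert 17: 17 > 5 → go right; 17 < 33 → go left; 17 < 28 → go left; 17 < 18 → go left. Place as left child of 18.
Insert 25: 25 > 5 → go right; 25 < 33 → go left; 25 < 28 → go left; 25 > 18 → go right. Place as right child of 18.
Insert 9: 9 > 5 → go right; 9 < 33 → go left; 9 < 28 → go left; 9 < 18 → go left; 9 < 17 → go left. Place as left child of 17.
Insert 10: 10 > 5 → go right; 10 < 33 → go left; 10 < 28 → go left; 10 < 18 → go left; 10 < 17 → go left; 10 > 9 → go right. Place as right child of 9.
Insert 35: 35 > 5 → go right; 35 > 33 → go right. Place as right child of 33.
Insert 29: 29 > 5 → go right; 29 < 33 → go left; 29 > 28 → go right. Place as right child of 28.
Insert 34: 34 > 5 → go right; 34 > 33 → go right; 34 < 35 → go left. Place as left child of 35.
Insert 2: 2 < 5 → go left; 2 < 4 → go left. Place as left child of 4.
Insert 23: 23 > 5 → go right; 23 < 33 → go left; 23 < 28 → go left; 23 > 18 → go right; 23 < 25 → go left. Place as left child of 25.

Path to 17: 5 → 33 → 28 → 18 → 17
Path to 28: 5 → 33 → 28
28 lies on both paths and is an ancestor of the other node.

28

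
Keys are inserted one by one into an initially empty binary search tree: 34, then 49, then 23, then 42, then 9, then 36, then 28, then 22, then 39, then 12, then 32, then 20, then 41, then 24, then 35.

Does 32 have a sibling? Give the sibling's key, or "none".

24

Resulting structure (node: left, right):
  34: L=23, R=49
  49: L=42, R=–
  23: L=9, R=28
  42: L=36, R=–
  9: L=–, R=22
  36: L=35, R=39
  28: L=24, R=32
  22: L=12, R=–
  39: L=–, R=41
  12: L=–, R=20
  32: L=–, R=–
  20: L=–, R=–
  41: L=–, R=–
  24: L=–, R=–
  35: L=–, R=–

32's parent is 28; the other child of 28 is 24.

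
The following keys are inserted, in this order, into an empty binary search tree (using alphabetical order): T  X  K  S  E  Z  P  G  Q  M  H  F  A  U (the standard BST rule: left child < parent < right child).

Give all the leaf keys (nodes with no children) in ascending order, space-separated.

A F H M Q U Z

T: root
X: right child of T (depth 1)
K: left child of T (depth 1)
S: right child of K (depth 2)
E: left child of K (depth 2)
Z: right child of X (depth 2)
P: left child of S (depth 3)
G: right child of E (depth 3)
Q: right child of P (depth 4)
M: left child of P (depth 4)
H: right child of G (depth 4)
F: left child of G (depth 4)
A: left child of E (depth 3)
U: left child of X (depth 2)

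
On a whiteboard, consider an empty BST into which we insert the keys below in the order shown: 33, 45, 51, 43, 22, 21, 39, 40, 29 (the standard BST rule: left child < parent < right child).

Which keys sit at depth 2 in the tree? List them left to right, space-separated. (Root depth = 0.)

21 29 43 51

Insert 33: tree is empty, so 33 becomes the root.
Insert 45: 45 > 33 → go right. Place as right child of 33.
Insert 51: 51 > 33 → go right; 51 > 45 → go right. Place as right child of 45.
Insert 43: 43 > 33 → go right; 43 < 45 → go left. Place as left child of 45.
Insert 22: 22 < 33 → go left. Place as left child of 33.
Insert 21: 21 < 33 → go left; 21 < 22 → go left. Place as left child of 22.
Insert 39: 39 > 33 → go right; 39 < 45 → go left; 39 < 43 → go left. Place as left child of 43.
Insert 40: 40 > 33 → go right; 40 < 45 → go left; 40 < 43 → go left; 40 > 39 → go right. Place as right child of 39.
Insert 29: 29 < 33 → go left; 29 > 22 → go right. Place as right child of 22.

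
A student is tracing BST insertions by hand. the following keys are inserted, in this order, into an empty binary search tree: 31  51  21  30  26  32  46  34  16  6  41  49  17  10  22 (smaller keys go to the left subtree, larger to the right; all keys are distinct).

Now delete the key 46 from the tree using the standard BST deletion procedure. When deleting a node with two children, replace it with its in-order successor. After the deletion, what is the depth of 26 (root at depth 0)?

3

Insert 31: tree is empty, so 31 becomes the root.
Insert 51: 51 > 31 → go right. Place as right child of 31.
Insert 21: 21 < 31 → go left. Place as left child of 31.
Insert 30: 30 < 31 → go left; 30 > 21 → go right. Place as right child of 21.
Insert 26: 26 < 31 → go left; 26 > 21 → go right; 26 < 30 → go left. Place as left child of 30.
Insert 32: 32 > 31 → go right; 32 < 51 → go left. Place as left child of 51.
Insert 46: 46 > 31 → go right; 46 < 51 → go left; 46 > 32 → go right. Place as right child of 32.
Insert 34: 34 > 31 → go right; 34 < 51 → go left; 34 > 32 → go right; 34 < 46 → go left. Place as left child of 46.
Insert 16: 16 < 31 → go left; 16 < 21 → go left. Place as left child of 21.
Insert 6: 6 < 31 → go left; 6 < 21 → go left; 6 < 16 → go left. Place as left child of 16.
Insert 41: 41 > 31 → go right; 41 < 51 → go left; 41 > 32 → go right; 41 < 46 → go left; 41 > 34 → go right. Place as right child of 34.
Insert 49: 49 > 31 → go right; 49 < 51 → go left; 49 > 32 → go right; 49 > 46 → go right. Place as right child of 46.
Insert 17: 17 < 31 → go left; 17 < 21 → go left; 17 > 16 → go right. Place as right child of 16.
Insert 10: 10 < 31 → go left; 10 < 21 → go left; 10 < 16 → go left; 10 > 6 → go right. Place as right child of 6.
Insert 22: 22 < 31 → go left; 22 > 21 → go right; 22 < 30 → go left; 22 < 26 → go left. Place as left child of 26.

Delete 46 (two children — replace with in-order successor).
After deletion, path to 26: 31 → 21 → 30 → 26.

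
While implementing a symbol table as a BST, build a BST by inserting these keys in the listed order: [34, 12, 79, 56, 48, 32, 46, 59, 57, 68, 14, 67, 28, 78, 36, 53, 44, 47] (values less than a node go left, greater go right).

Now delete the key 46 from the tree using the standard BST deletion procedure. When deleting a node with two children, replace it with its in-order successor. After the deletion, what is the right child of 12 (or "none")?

32

Insert 34: tree is empty, so 34 becomes the root.
Insert 12: 12 < 34 → go left. Place as left child of 34.
Insert 79: 79 > 34 → go right. Place as right child of 34.
Insert 56: 56 > 34 → go right; 56 < 79 → go left. Place as left child of 79.
Insert 48: 48 > 34 → go right; 48 < 79 → go left; 48 < 56 → go left. Place as left child of 56.
Insert 32: 32 < 34 → go left; 32 > 12 → go right. Place as right child of 12.
Insert 46: 46 > 34 → go right; 46 < 79 → go left; 46 < 56 → go left; 46 < 48 → go left. Place as left child of 48.
Insert 59: 59 > 34 → go right; 59 < 79 → go left; 59 > 56 → go right. Place as right child of 56.
Insert 57: 57 > 34 → go right; 57 < 79 → go left; 57 > 56 → go right; 57 < 59 → go left. Place as left child of 59.
Insert 68: 68 > 34 → go right; 68 < 79 → go left; 68 > 56 → go right; 68 > 59 → go right. Place as right child of 59.
Insert 14: 14 < 34 → go left; 14 > 12 → go right; 14 < 32 → go left. Place as left child of 32.
Insert 67: 67 > 34 → go right; 67 < 79 → go left; 67 > 56 → go right; 67 > 59 → go right; 67 < 68 → go left. Place as left child of 68.
Insert 28: 28 < 34 → go left; 28 > 12 → go right; 28 < 32 → go left; 28 > 14 → go right. Place as right child of 14.
Insert 78: 78 > 34 → go right; 78 < 79 → go left; 78 > 56 → go right; 78 > 59 → go right; 78 > 68 → go right. Place as right child of 68.
Insert 36: 36 > 34 → go right; 36 < 79 → go left; 36 < 56 → go left; 36 < 48 → go left; 36 < 46 → go left. Place as left child of 46.
Insert 53: 53 > 34 → go right; 53 < 79 → go left; 53 < 56 → go left; 53 > 48 → go right. Place as right child of 48.
Insert 44: 44 > 34 → go right; 44 < 79 → go left; 44 < 56 → go left; 44 < 48 → go left; 44 < 46 → go left; 44 > 36 → go right. Place as right child of 36.
Insert 47: 47 > 34 → go right; 47 < 79 → go left; 47 < 56 → go left; 47 < 48 → go left; 47 > 46 → go right. Place as right child of 46.

Delete 46 (two children — replace with in-order successor).
After deletion, 12's right child: 32.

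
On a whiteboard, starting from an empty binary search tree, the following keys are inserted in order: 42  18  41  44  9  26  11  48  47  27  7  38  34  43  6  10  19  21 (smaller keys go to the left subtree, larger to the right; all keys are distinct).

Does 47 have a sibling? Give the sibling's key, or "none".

none

Insert 42: tree is empty, so 42 becomes the root.
Insert 18: 18 < 42 → go left. Place as left child of 42.
Insert 41: 41 < 42 → go left; 41 > 18 → go right. Place as right child of 18.
Insert 44: 44 > 42 → go right. Place as right child of 42.
Insert 9: 9 < 42 → go left; 9 < 18 → go left. Place as left child of 18.
Insert 26: 26 < 42 → go left; 26 > 18 → go right; 26 < 41 → go left. Place as left child of 41.
Insert 11: 11 < 42 → go left; 11 < 18 → go left; 11 > 9 → go right. Place as right child of 9.
Insert 48: 48 > 42 → go right; 48 > 44 → go right. Place as right child of 44.
Insert 47: 47 > 42 → go right; 47 > 44 → go right; 47 < 48 → go left. Place as left child of 48.
Insert 27: 27 < 42 → go left; 27 > 18 → go right; 27 < 41 → go left; 27 > 26 → go right. Place as right child of 26.
Insert 7: 7 < 42 → go left; 7 < 18 → go left; 7 < 9 → go left. Place as left child of 9.
Insert 38: 38 < 42 → go left; 38 > 18 → go right; 38 < 41 → go left; 38 > 26 → go right; 38 > 27 → go right. Place as right child of 27.
Insert 34: 34 < 42 → go left; 34 > 18 → go right; 34 < 41 → go left; 34 > 26 → go right; 34 > 27 → go right; 34 < 38 → go left. Place as left child of 38.
Insert 43: 43 > 42 → go right; 43 < 44 → go left. Place as left child of 44.
Insert 6: 6 < 42 → go left; 6 < 18 → go left; 6 < 9 → go left; 6 < 7 → go left. Place as left child of 7.
Insert 10: 10 < 42 → go left; 10 < 18 → go left; 10 > 9 → go right; 10 < 11 → go left. Place as left child of 11.
Insert 19: 19 < 42 → go left; 19 > 18 → go right; 19 < 41 → go left; 19 < 26 → go left. Place as left child of 26.
Insert 21: 21 < 42 → go left; 21 > 18 → go right; 21 < 41 → go left; 21 < 26 → go left; 21 > 19 → go right. Place as right child of 19.

47's parent is 48, which has only one child.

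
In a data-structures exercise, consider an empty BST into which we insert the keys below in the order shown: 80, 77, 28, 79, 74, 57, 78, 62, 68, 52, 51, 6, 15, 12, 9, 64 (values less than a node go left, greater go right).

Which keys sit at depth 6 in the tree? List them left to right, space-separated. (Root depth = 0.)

80: root
77: left child of 80 (depth 1)
28: left child of 77 (depth 2)
79: right child of 77 (depth 2)
74: right child of 28 (depth 3)
57: left child of 74 (depth 4)
78: left child of 79 (depth 3)
62: right child of 57 (depth 5)
68: right child of 62 (depth 6)
52: left child of 57 (depth 5)
51: left child of 52 (depth 6)
6: left child of 28 (depth 3)
15: right child of 6 (depth 4)
12: left child of 15 (depth 5)
9: left child of 12 (depth 6)
64: left child of 68 (depth 7)

9 51 68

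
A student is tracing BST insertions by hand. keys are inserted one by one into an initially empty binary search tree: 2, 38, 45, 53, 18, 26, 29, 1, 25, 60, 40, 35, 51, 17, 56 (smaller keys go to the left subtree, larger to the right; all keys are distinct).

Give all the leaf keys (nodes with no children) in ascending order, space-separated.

1 17 25 35 40 51 56

Insert 2: tree is empty, so 2 becomes the root.
Insert 38: 38 > 2 → go right. Place as right child of 2.
Insert 45: 45 > 2 → go right; 45 > 38 → go right. Place as right child of 38.
Insert 53: 53 > 2 → go right; 53 > 38 → go right; 53 > 45 → go right. Place as right child of 45.
Insert 18: 18 > 2 → go right; 18 < 38 → go left. Place as left child of 38.
Insert 26: 26 > 2 → go right; 26 < 38 → go left; 26 > 18 → go right. Place as right child of 18.
Insert 29: 29 > 2 → go right; 29 < 38 → go left; 29 > 18 → go right; 29 > 26 → go right. Place as right child of 26.
Insert 1: 1 < 2 → go left. Place as left child of 2.
Insert 25: 25 > 2 → go right; 25 < 38 → go left; 25 > 18 → go right; 25 < 26 → go left. Place as left child of 26.
Insert 60: 60 > 2 → go right; 60 > 38 → go right; 60 > 45 → go right; 60 > 53 → go right. Place as right child of 53.
Insert 40: 40 > 2 → go right; 40 > 38 → go right; 40 < 45 → go left. Place as left child of 45.
Insert 35: 35 > 2 → go right; 35 < 38 → go left; 35 > 18 → go right; 35 > 26 → go right; 35 > 29 → go right. Place as right child of 29.
Insert 51: 51 > 2 → go right; 51 > 38 → go right; 51 > 45 → go right; 51 < 53 → go left. Place as left child of 53.
Insert 17: 17 > 2 → go right; 17 < 38 → go left; 17 < 18 → go left. Place as left child of 18.
Insert 56: 56 > 2 → go right; 56 > 38 → go right; 56 > 45 → go right; 56 > 53 → go right; 56 < 60 → go left. Place as left child of 60.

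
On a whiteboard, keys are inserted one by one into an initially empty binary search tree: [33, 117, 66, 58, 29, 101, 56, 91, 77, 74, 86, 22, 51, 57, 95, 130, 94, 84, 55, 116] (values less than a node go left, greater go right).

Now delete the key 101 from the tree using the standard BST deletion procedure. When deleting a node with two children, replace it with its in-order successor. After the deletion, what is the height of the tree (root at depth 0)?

33: root
117: right child of 33 (depth 1)
66: left child of 117 (depth 2)
58: left child of 66 (depth 3)
29: left child of 33 (depth 1)
101: right child of 66 (depth 3)
56: left child of 58 (depth 4)
91: left child of 101 (depth 4)
77: left child of 91 (depth 5)
74: left child of 77 (depth 6)
86: right child of 77 (depth 6)
22: left child of 29 (depth 2)
51: left child of 56 (depth 5)
57: right child of 56 (depth 5)
95: right child of 91 (depth 5)
130: right child of 117 (depth 2)
94: left child of 95 (depth 6)
84: left child of 86 (depth 7)
55: right child of 51 (depth 6)
116: right child of 101 (depth 4)

Delete 101 (two children — replace with in-order successor).
After deletion, deepest node is 84 at depth 7.

7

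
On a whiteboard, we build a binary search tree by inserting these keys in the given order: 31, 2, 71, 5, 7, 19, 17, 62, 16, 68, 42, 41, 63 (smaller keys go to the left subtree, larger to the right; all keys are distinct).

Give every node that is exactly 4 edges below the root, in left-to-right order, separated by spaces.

19 41 63

31: root
2: left child of 31 (depth 1)
71: right child of 31 (depth 1)
5: right child of 2 (depth 2)
7: right child of 5 (depth 3)
19: right child of 7 (depth 4)
17: left child of 19 (depth 5)
62: left child of 71 (depth 2)
16: left child of 17 (depth 6)
68: right child of 62 (depth 3)
42: left child of 62 (depth 3)
41: left child of 42 (depth 4)
63: left child of 68 (depth 4)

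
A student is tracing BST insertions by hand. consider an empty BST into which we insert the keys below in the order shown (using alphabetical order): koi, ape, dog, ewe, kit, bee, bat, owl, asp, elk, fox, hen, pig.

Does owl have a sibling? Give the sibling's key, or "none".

koi: root
ape: left child of koi (depth 1)
dog: right child of ape (depth 2)
ewe: right child of dog (depth 3)
kit: right child of ewe (depth 4)
bee: left child of dog (depth 3)
bat: left child of bee (depth 4)
owl: right child of koi (depth 1)
asp: left child of bat (depth 5)
elk: left child of ewe (depth 4)
fox: left child of kit (depth 5)
hen: right child of fox (depth 6)
pig: right child of owl (depth 2)

owl's parent is koi; the other child of koi is ape.

ape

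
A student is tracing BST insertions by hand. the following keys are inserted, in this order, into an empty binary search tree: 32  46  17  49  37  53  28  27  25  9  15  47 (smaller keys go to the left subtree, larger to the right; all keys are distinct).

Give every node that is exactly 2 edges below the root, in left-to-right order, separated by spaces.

9 28 37 49

32: root
46: right child of 32 (depth 1)
17: left child of 32 (depth 1)
49: right child of 46 (depth 2)
37: left child of 46 (depth 2)
53: right child of 49 (depth 3)
28: right child of 17 (depth 2)
27: left child of 28 (depth 3)
25: left child of 27 (depth 4)
9: left child of 17 (depth 2)
15: right child of 9 (depth 3)
47: left child of 49 (depth 3)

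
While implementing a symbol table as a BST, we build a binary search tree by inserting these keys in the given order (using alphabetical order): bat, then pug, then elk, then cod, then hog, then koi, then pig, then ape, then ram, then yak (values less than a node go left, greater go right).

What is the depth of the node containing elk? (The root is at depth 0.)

Resulting structure (node: left, right):
  bat: L=ape, R=pug
  pug: L=elk, R=ram
  elk: L=cod, R=hog
  cod: L=–, R=–
  hog: L=–, R=koi
  koi: L=–, R=pig
  pig: L=–, R=–
  ape: L=–, R=–
  ram: L=–, R=yak
  yak: L=–, R=–

Path to elk: bat → pug → elk, which is 2 edges.

2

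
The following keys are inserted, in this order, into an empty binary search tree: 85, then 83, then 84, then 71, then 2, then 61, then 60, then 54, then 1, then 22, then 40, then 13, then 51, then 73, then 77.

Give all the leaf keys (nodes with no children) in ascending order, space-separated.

1 13 51 77 84

85: root
83: left child of 85 (depth 1)
84: right child of 83 (depth 2)
71: left child of 83 (depth 2)
2: left child of 71 (depth 3)
61: right child of 2 (depth 4)
60: left child of 61 (depth 5)
54: left child of 60 (depth 6)
1: left child of 2 (depth 4)
22: left child of 54 (depth 7)
40: right child of 22 (depth 8)
13: left child of 22 (depth 8)
51: right child of 40 (depth 9)
73: right child of 71 (depth 3)
77: right child of 73 (depth 4)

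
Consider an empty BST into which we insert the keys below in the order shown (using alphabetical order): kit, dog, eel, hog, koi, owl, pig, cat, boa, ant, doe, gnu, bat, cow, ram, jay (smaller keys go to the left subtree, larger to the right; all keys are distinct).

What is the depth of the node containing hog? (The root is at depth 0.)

3

Insert kit: tree is empty, so kit becomes the root.
Insert dog: dog < kit → go left. Place as left child of kit.
Insert eel: eel < kit → go left; eel > dog → go right. Place as right child of dog.
Insert hog: hog < kit → go left; hog > dog → go right; hog > eel → go right. Place as right child of eel.
Insert koi: koi > kit → go right. Place as right child of kit.
Insert owl: owl > kit → go right; owl > koi → go right. Place as right child of koi.
Insert pig: pig > kit → go right; pig > koi → go right; pig > owl → go right. Place as right child of owl.
Insert cat: cat < kit → go left; cat < dog → go left. Place as left child of dog.
Insert boa: boa < kit → go left; boa < dog → go left; boa < cat → go left. Place as left child of cat.
Insert ant: ant < kit → go left; ant < dog → go left; ant < cat → go left; ant < boa → go left. Place as left child of boa.
Insert doe: doe < kit → go left; doe < dog → go left; doe > cat → go right. Place as right child of cat.
Insert gnu: gnu < kit → go left; gnu > dog → go right; gnu > eel → go right; gnu < hog → go left. Place as left child of hog.
Insert bat: bat < kit → go left; bat < dog → go left; bat < cat → go left; bat < boa → go left; bat > ant → go right. Place as right child of ant.
Insert cow: cow < kit → go left; cow < dog → go left; cow > cat → go right; cow < doe → go left. Place as left child of doe.
Insert ram: ram > kit → go right; ram > koi → go right; ram > owl → go right; ram > pig → go right. Place as right child of pig.
Insert jay: jay < kit → go left; jay > dog → go right; jay > eel → go right; jay > hog → go right. Place as right child of hog.

Path to hog: kit → dog → eel → hog, which is 3 edges.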